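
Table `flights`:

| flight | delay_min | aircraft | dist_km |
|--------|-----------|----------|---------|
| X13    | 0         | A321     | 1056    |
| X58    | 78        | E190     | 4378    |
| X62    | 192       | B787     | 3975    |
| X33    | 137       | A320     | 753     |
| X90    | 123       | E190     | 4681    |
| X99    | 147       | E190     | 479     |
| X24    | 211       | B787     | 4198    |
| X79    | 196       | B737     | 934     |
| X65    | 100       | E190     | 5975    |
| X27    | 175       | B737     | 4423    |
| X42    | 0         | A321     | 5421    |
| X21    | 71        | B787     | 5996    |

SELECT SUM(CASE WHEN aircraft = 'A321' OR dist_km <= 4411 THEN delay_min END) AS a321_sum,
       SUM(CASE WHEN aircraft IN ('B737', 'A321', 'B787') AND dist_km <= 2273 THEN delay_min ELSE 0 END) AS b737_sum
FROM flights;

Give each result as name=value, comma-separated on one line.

a321_sum=961, b737_sum=196

[a321_sum: aircraft = 'A321' OR dist_km <= 4411]
flight=X13: ✓ → 0
flight=X58: ✓ → 78
flight=X62: ✓ → 192
flight=X33: ✓ → 137
flight=X90: ✗
flight=X99: ✓ → 147
flight=X24: ✓ → 211
flight=X79: ✓ → 196
flight=X65: ✗
flight=X27: ✗
flight=X42: ✓ → 0
flight=X21: ✗
a321_sum = 78 + 192 + 137 + 147 + 211 + 196 = 961
—
[b737_sum: aircraft IN ('B737', 'A321', 'B787') AND dist_km <= 2273]
flight=X13: ✓ → 0
flight=X58: ✗
flight=X62: ✗
flight=X33: ✗
flight=X90: ✗
flight=X99: ✗
flight=X24: ✗
flight=X79: ✓ → 196
flight=X65: ✗
flight=X27: ✗
flight=X42: ✗
flight=X21: ✗
b737_sum = 196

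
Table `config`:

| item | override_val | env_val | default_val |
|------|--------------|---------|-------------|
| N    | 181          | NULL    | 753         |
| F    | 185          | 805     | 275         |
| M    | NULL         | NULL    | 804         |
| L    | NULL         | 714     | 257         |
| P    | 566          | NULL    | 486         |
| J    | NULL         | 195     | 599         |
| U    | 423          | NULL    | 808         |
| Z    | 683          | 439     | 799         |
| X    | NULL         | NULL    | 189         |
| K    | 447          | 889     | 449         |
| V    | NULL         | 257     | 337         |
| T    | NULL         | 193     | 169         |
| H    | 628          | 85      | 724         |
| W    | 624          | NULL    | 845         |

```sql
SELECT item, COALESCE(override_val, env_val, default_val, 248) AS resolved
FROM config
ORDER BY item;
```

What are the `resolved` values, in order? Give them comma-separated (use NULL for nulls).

185, 628, 195, 447, 714, 804, 181, 566, 193, 423, 257, 624, 189, 683

item=F: override_val=185 → 185
item=H: override_val=628 → 628
item=J: override_val=NULL, env_val=195 → 195
item=K: override_val=447 → 447
item=L: override_val=NULL, env_val=714 → 714
item=M: override_val=NULL, env_val=NULL, default_val=804 → 804
item=N: override_val=181 → 181
item=P: override_val=566 → 566
item=T: override_val=NULL, env_val=193 → 193
item=U: override_val=423 → 423
item=V: override_val=NULL, env_val=257 → 257
item=W: override_val=624 → 624
item=X: override_val=NULL, env_val=NULL, default_val=189 → 189
item=Z: override_val=683 → 683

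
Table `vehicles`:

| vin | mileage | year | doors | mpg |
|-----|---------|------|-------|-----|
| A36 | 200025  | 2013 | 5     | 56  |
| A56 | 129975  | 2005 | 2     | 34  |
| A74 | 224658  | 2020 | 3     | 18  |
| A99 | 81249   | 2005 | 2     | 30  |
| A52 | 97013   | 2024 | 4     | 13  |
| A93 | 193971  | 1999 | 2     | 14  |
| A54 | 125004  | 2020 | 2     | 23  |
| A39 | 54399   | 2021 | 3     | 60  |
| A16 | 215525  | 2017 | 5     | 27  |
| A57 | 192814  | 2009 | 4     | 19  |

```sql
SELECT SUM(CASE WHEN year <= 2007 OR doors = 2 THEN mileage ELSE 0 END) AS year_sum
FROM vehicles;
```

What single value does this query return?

530199

vin=A36: ✗
vin=A56: ✓ → 129975
vin=A74: ✗
vin=A99: ✓ → 81249
vin=A52: ✗
vin=A93: ✓ → 193971
vin=A54: ✓ → 125004
vin=A39: ✗
vin=A16: ✗
vin=A57: ✗
year_sum = 129975 + 81249 + 193971 + 125004 = 530199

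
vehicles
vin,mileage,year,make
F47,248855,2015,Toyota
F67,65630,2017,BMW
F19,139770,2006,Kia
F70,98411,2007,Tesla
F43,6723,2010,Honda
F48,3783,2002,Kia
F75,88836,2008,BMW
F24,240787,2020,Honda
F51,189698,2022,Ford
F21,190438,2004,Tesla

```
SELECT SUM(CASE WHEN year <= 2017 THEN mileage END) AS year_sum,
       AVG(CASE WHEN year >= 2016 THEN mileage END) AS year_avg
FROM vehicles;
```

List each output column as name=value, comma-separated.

year_sum=842446, year_avg=165371.6666666667

[year_sum: year <= 2017]
vin=F47: ✓ → 248855
vin=F67: ✓ → 65630
vin=F19: ✓ → 139770
vin=F70: ✓ → 98411
vin=F43: ✓ → 6723
vin=F48: ✓ → 3783
vin=F75: ✓ → 88836
vin=F24: ✗
vin=F51: ✗
vin=F21: ✓ → 190438
year_sum = 248855 + 65630 + 139770 + 98411 + 6723 + 3783 + 88836 + 190438 = 842446
—
[year_avg: year >= 2016]
vin=F47: ✗
vin=F67: ✓ → 65630
vin=F19: ✗
vin=F70: ✗
vin=F43: ✗
vin=F48: ✗
vin=F75: ✗
vin=F24: ✓ → 240787
vin=F51: ✓ → 189698
vin=F21: ✗
year_avg = (65630 + 240787 + 189698) / 3 = 165371.6666666667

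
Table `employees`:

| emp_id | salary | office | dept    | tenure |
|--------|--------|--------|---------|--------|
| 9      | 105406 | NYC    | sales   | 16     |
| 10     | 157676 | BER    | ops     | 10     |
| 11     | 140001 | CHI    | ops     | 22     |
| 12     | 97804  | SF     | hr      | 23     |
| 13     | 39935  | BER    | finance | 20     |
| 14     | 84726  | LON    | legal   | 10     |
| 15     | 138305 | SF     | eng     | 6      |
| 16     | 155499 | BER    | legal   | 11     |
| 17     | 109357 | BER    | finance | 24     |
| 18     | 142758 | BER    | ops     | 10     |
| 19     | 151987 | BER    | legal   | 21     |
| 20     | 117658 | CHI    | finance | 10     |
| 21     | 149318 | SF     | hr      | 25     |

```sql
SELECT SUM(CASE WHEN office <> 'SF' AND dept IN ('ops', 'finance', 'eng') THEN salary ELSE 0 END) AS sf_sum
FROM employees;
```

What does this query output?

emp_id=9: ✗
emp_id=10: ✓ → 157676
emp_id=11: ✓ → 140001
emp_id=12: ✗
emp_id=13: ✓ → 39935
emp_id=14: ✗
emp_id=15: ✗
emp_id=16: ✗
emp_id=17: ✓ → 109357
emp_id=18: ✓ → 142758
emp_id=19: ✗
emp_id=20: ✓ → 117658
emp_id=21: ✗
sf_sum = 157676 + 140001 + 39935 + 109357 + 142758 + 117658 = 707385

707385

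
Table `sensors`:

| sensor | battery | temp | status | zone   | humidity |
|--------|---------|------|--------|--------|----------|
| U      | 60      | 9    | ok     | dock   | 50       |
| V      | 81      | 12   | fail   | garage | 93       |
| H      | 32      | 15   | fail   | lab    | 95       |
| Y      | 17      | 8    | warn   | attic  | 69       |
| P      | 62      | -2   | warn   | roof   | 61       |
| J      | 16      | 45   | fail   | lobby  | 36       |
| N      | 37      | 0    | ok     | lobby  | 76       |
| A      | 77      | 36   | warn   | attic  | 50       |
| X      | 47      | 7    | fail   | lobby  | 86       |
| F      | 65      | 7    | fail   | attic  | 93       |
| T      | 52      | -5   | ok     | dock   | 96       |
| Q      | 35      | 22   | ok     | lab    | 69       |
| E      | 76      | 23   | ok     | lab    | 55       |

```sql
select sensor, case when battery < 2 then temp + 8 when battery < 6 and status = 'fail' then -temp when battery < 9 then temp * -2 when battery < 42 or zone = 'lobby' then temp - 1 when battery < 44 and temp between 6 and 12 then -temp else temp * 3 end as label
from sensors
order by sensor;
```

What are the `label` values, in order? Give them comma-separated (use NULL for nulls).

sensor=A: ELSE → 108
sensor=E: ELSE → 69
sensor=F: ELSE → 21
sensor=H: battery < 42 or zone = 'lobby' → 14
sensor=J: battery < 42 or zone = 'lobby' → 44
sensor=N: battery < 42 or zone = 'lobby' → -1
sensor=P: ELSE → -6
sensor=Q: battery < 42 or zone = 'lobby' → 21
sensor=T: ELSE → -15
sensor=U: ELSE → 27
sensor=V: ELSE → 36
sensor=X: battery < 42 or zone = 'lobby' → 6
sensor=Y: battery < 42 or zone = 'lobby' → 7

108, 69, 21, 14, 44, -1, -6, 21, -15, 27, 36, 6, 7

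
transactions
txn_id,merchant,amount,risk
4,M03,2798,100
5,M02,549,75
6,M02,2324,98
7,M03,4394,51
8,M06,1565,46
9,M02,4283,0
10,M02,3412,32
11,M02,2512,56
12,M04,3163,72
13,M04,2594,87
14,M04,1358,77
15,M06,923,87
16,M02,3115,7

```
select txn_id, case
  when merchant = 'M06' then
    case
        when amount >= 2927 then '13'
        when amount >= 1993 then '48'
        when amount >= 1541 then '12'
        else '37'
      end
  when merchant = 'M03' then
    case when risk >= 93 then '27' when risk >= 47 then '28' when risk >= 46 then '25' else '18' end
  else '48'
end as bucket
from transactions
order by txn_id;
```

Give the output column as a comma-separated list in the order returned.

txn_id=4: merchant='M03' → inner[risk >= 93] → 27
txn_id=5: merchant='M02' → outer ELSE → 48
txn_id=6: merchant='M02' → outer ELSE → 48
txn_id=7: merchant='M03' → inner[risk >= 47] → 28
txn_id=8: merchant='M06' → inner[amount >= 1541] → 12
txn_id=9: merchant='M02' → outer ELSE → 48
txn_id=10: merchant='M02' → outer ELSE → 48
txn_id=11: merchant='M02' → outer ELSE → 48
txn_id=12: merchant='M04' → outer ELSE → 48
txn_id=13: merchant='M04' → outer ELSE → 48
txn_id=14: merchant='M04' → outer ELSE → 48
txn_id=15: merchant='M06' → inner[ELSE] → 37
txn_id=16: merchant='M02' → outer ELSE → 48

27, 48, 48, 28, 12, 48, 48, 48, 48, 48, 48, 37, 48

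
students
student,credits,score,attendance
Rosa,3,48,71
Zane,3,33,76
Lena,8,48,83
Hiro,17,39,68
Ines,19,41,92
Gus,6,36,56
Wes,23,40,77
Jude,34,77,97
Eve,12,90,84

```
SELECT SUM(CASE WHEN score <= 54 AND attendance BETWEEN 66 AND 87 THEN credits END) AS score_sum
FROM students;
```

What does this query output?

54

student=Rosa: ✓ → 3
student=Zane: ✓ → 3
student=Lena: ✓ → 8
student=Hiro: ✓ → 17
student=Ines: ✗
student=Gus: ✗
student=Wes: ✓ → 23
student=Jude: ✗
student=Eve: ✗
score_sum = 3 + 3 + 8 + 17 + 23 = 54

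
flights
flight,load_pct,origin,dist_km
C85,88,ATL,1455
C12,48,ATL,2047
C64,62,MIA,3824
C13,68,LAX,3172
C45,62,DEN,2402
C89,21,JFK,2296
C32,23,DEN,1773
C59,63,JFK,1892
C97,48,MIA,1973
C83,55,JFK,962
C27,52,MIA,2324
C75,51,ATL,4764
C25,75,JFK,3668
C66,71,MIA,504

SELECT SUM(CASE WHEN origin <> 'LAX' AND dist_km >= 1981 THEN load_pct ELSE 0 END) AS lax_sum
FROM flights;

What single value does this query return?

371

flight=C85: ✗
flight=C12: ✓ → 48
flight=C64: ✓ → 62
flight=C13: ✗
flight=C45: ✓ → 62
flight=C89: ✓ → 21
flight=C32: ✗
flight=C59: ✗
flight=C97: ✗
flight=C83: ✗
flight=C27: ✓ → 52
flight=C75: ✓ → 51
flight=C25: ✓ → 75
flight=C66: ✗
lax_sum = 48 + 62 + 62 + 21 + 52 + 51 + 75 = 371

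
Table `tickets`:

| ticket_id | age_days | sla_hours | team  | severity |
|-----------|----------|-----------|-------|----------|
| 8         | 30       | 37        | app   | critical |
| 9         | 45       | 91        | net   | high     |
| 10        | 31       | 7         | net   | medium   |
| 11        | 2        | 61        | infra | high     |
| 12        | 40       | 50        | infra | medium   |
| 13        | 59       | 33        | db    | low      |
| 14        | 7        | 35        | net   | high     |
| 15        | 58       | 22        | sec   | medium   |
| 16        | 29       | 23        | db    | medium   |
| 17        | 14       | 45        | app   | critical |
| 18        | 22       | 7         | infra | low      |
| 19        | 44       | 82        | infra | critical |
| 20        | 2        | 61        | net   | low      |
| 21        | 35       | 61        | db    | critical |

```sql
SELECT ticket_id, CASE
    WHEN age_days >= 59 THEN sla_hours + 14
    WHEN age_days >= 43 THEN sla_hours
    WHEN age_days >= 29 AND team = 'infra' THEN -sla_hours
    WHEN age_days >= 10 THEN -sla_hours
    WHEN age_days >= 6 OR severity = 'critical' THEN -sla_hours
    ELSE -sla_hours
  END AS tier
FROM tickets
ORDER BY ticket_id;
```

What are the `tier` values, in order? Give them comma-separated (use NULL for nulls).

-37, 91, -7, -61, -50, 47, -35, 22, -23, -45, -7, 82, -61, -61

ticket_id=8: age_days >= 10 → -37
ticket_id=9: age_days >= 43 → 91
ticket_id=10: age_days >= 10 → -7
ticket_id=11: ELSE → -61
ticket_id=12: age_days >= 29 AND team = 'infra' → -50
ticket_id=13: age_days >= 59 → 47
ticket_id=14: age_days >= 6 OR severity = 'critical' → -35
ticket_id=15: age_days >= 43 → 22
ticket_id=16: age_days >= 10 → -23
ticket_id=17: age_days >= 10 → -45
ticket_id=18: age_days >= 10 → -7
ticket_id=19: age_days >= 43 → 82
ticket_id=20: ELSE → -61
ticket_id=21: age_days >= 10 → -61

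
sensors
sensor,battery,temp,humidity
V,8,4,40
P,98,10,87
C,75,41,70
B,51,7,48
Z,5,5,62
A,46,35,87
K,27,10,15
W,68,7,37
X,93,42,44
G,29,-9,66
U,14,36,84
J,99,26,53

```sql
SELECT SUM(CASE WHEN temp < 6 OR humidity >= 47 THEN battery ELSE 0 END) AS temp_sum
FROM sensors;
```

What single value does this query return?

425

sensor=V: ✓ → 8
sensor=P: ✓ → 98
sensor=C: ✓ → 75
sensor=B: ✓ → 51
sensor=Z: ✓ → 5
sensor=A: ✓ → 46
sensor=K: ✗
sensor=W: ✗
sensor=X: ✗
sensor=G: ✓ → 29
sensor=U: ✓ → 14
sensor=J: ✓ → 99
temp_sum = 8 + 98 + 75 + 51 + 5 + 46 + 29 + 14 + 99 = 425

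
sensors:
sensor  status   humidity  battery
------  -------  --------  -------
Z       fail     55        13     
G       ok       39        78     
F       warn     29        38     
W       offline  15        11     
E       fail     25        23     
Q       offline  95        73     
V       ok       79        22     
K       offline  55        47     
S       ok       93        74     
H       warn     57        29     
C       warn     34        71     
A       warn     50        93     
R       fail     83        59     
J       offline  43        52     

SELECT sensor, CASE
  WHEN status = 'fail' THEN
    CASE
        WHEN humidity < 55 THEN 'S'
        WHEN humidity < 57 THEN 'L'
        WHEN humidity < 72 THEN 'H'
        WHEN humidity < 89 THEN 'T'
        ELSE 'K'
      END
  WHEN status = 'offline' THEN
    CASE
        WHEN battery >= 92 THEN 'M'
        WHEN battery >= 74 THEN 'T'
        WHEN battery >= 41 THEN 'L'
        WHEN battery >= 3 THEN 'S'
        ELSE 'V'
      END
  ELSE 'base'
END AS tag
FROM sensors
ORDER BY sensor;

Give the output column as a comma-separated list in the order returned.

base, base, S, base, base, base, L, L, L, T, base, base, S, L

sensor=A: status='warn' → outer ELSE → base
sensor=C: status='warn' → outer ELSE → base
sensor=E: status='fail' → inner[humidity < 55] → S
sensor=F: status='warn' → outer ELSE → base
sensor=G: status='ok' → outer ELSE → base
sensor=H: status='warn' → outer ELSE → base
sensor=J: status='offline' → inner[battery >= 41] → L
sensor=K: status='offline' → inner[battery >= 41] → L
sensor=Q: status='offline' → inner[battery >= 41] → L
sensor=R: status='fail' → inner[humidity < 89] → T
sensor=S: status='ok' → outer ELSE → base
sensor=V: status='ok' → outer ELSE → base
sensor=W: status='offline' → inner[battery >= 3] → S
sensor=Z: status='fail' → inner[humidity < 57] → L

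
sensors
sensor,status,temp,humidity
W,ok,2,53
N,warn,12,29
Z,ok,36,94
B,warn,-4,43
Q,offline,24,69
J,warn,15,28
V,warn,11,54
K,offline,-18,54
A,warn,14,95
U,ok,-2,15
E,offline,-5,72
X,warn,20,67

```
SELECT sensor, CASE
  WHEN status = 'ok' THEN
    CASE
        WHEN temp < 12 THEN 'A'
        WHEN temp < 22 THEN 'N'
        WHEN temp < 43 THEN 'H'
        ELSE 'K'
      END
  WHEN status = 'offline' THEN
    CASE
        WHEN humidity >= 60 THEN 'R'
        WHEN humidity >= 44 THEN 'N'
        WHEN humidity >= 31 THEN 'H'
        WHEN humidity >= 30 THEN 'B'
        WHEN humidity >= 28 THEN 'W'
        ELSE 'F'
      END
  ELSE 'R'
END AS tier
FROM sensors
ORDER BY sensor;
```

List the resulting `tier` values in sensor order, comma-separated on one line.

R, R, R, R, N, R, R, A, R, A, R, H

sensor=A: status='warn' → outer ELSE → R
sensor=B: status='warn' → outer ELSE → R
sensor=E: status='offline' → inner[humidity >= 60] → R
sensor=J: status='warn' → outer ELSE → R
sensor=K: status='offline' → inner[humidity >= 44] → N
sensor=N: status='warn' → outer ELSE → R
sensor=Q: status='offline' → inner[humidity >= 60] → R
sensor=U: status='ok' → inner[temp < 12] → A
sensor=V: status='warn' → outer ELSE → R
sensor=W: status='ok' → inner[temp < 12] → A
sensor=X: status='warn' → outer ELSE → R
sensor=Z: status='ok' → inner[temp < 43] → H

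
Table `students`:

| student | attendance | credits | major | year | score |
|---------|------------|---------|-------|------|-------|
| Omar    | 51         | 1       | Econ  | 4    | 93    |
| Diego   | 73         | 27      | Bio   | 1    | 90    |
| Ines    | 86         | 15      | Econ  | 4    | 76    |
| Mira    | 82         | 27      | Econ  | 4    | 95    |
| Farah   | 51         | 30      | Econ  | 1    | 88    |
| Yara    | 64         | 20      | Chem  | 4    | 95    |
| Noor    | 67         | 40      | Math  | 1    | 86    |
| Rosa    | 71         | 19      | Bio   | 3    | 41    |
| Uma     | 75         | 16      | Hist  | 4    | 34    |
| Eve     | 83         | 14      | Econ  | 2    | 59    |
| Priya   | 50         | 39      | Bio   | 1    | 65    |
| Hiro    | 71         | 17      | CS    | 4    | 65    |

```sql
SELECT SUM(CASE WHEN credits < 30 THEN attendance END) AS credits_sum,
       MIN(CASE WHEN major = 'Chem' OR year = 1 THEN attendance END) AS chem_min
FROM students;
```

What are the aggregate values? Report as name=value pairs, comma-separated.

[credits_sum: credits < 30]
student=Omar: ✓ → 51
student=Diego: ✓ → 73
student=Ines: ✓ → 86
student=Mira: ✓ → 82
student=Farah: ✗
student=Yara: ✓ → 64
student=Noor: ✗
student=Rosa: ✓ → 71
student=Uma: ✓ → 75
student=Eve: ✓ → 83
student=Priya: ✗
student=Hiro: ✓ → 71
credits_sum = 51 + 73 + 86 + 82 + 64 + 71 + 75 + 83 + 71 = 656
—
[chem_min: major = 'Chem' OR year = 1]
student=Omar: ✗
student=Diego: ✓ → 73
student=Ines: ✗
student=Mira: ✗
student=Farah: ✓ → 51
student=Yara: ✓ → 64
student=Noor: ✓ → 67
student=Rosa: ✗
student=Uma: ✗
student=Eve: ✗
student=Priya: ✓ → 50
student=Hiro: ✗
chem_min = MIN(73, 51, 64, 67, 50) = 50

credits_sum=656, chem_min=50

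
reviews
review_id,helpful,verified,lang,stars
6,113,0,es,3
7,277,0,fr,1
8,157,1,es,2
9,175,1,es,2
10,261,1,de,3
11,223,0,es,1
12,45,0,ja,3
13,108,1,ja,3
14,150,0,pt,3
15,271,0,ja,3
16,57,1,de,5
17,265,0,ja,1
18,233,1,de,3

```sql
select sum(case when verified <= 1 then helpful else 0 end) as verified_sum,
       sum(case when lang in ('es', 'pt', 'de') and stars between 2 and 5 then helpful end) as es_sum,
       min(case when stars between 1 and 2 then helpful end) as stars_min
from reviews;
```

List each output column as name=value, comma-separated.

verified_sum=2335, es_sum=1146, stars_min=157

[verified_sum: verified <= 1]
review_id=6: ✓ → 113
review_id=7: ✓ → 277
review_id=8: ✓ → 157
review_id=9: ✓ → 175
review_id=10: ✓ → 261
review_id=11: ✓ → 223
review_id=12: ✓ → 45
review_id=13: ✓ → 108
review_id=14: ✓ → 150
review_id=15: ✓ → 271
review_id=16: ✓ → 57
review_id=17: ✓ → 265
review_id=18: ✓ → 233
verified_sum = 113 + 277 + 157 + 175 + 261 + 223 + 45 + 108 + 150 + 271 + 57 + 265 + 233 = 2335
—
[es_sum: lang in ('es', 'pt', 'de') and stars between 2 and 5]
review_id=6: ✓ → 113
review_id=7: ✗
review_id=8: ✓ → 157
review_id=9: ✓ → 175
review_id=10: ✓ → 261
review_id=11: ✗
review_id=12: ✗
review_id=13: ✗
review_id=14: ✓ → 150
review_id=15: ✗
review_id=16: ✓ → 57
review_id=17: ✗
review_id=18: ✓ → 233
es_sum = 113 + 157 + 175 + 261 + 150 + 57 + 233 = 1146
—
[stars_min: stars between 1 and 2]
review_id=6: ✗
review_id=7: ✓ → 277
review_id=8: ✓ → 157
review_id=9: ✓ → 175
review_id=10: ✗
review_id=11: ✓ → 223
review_id=12: ✗
review_id=13: ✗
review_id=14: ✗
review_id=15: ✗
review_id=16: ✗
review_id=17: ✓ → 265
review_id=18: ✗
stars_min = MIN(277, 157, 175, 223, 265) = 157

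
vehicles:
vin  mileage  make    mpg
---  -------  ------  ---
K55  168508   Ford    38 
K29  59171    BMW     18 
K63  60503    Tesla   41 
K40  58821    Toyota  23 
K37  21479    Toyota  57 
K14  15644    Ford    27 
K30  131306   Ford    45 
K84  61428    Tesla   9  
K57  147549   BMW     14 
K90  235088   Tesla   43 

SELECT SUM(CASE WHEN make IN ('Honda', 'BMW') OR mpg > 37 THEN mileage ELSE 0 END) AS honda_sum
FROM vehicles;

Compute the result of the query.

vin=K55: ✓ → 168508
vin=K29: ✓ → 59171
vin=K63: ✓ → 60503
vin=K40: ✗
vin=K37: ✓ → 21479
vin=K14: ✗
vin=K30: ✓ → 131306
vin=K84: ✗
vin=K57: ✓ → 147549
vin=K90: ✓ → 235088
honda_sum = 168508 + 59171 + 60503 + 21479 + 131306 + 147549 + 235088 = 823604

823604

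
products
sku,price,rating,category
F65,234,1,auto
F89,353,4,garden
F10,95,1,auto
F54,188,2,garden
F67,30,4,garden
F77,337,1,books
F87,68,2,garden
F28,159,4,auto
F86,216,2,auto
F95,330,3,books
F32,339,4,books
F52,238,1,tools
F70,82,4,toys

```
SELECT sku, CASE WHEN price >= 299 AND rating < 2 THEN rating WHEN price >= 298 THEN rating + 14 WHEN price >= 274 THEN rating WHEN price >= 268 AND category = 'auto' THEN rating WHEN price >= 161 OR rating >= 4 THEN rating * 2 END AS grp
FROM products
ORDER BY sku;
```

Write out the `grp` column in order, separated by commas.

sku=F10: (no match → NULL) → NULL
sku=F28: price >= 161 OR rating >= 4 → 8
sku=F32: price >= 298 → 18
sku=F52: price >= 161 OR rating >= 4 → 2
sku=F54: price >= 161 OR rating >= 4 → 4
sku=F65: price >= 161 OR rating >= 4 → 2
sku=F67: price >= 161 OR rating >= 4 → 8
sku=F70: price >= 161 OR rating >= 4 → 8
sku=F77: price >= 299 AND rating < 2 → 1
sku=F86: price >= 161 OR rating >= 4 → 4
sku=F87: (no match → NULL) → NULL
sku=F89: price >= 298 → 18
sku=F95: price >= 298 → 17

NULL, 8, 18, 2, 4, 2, 8, 8, 1, 4, NULL, 18, 17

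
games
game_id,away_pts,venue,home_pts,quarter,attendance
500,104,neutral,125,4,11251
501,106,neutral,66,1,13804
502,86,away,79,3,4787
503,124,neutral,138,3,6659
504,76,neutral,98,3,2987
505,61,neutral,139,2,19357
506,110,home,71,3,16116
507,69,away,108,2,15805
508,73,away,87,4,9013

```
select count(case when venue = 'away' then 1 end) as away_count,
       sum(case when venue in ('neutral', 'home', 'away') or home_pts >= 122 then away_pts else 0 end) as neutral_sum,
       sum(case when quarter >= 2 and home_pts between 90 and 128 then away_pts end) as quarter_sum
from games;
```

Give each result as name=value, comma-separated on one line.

[away_count: venue = 'away']
game_id=500: ✗
game_id=501: ✗
game_id=502: ✓ → 1
game_id=503: ✗
game_id=504: ✗
game_id=505: ✗
game_id=506: ✗
game_id=507: ✓ → 1
game_id=508: ✓ → 1
away_count = COUNT(1, 1, 1) = 3
—
[neutral_sum: venue in ('neutral', 'home', 'away') or home_pts >= 122]
game_id=500: ✓ → 104
game_id=501: ✓ → 106
game_id=502: ✓ → 86
game_id=503: ✓ → 124
game_id=504: ✓ → 76
game_id=505: ✓ → 61
game_id=506: ✓ → 110
game_id=507: ✓ → 69
game_id=508: ✓ → 73
neutral_sum = 104 + 106 + 86 + 124 + 76 + 61 + 110 + 69 + 73 = 809
—
[quarter_sum: quarter >= 2 and home_pts between 90 and 128]
game_id=500: ✓ → 104
game_id=501: ✗
game_id=502: ✗
game_id=503: ✗
game_id=504: ✓ → 76
game_id=505: ✗
game_id=506: ✗
game_id=507: ✓ → 69
game_id=508: ✗
quarter_sum = 104 + 76 + 69 = 249

away_count=3, neutral_sum=809, quarter_sum=249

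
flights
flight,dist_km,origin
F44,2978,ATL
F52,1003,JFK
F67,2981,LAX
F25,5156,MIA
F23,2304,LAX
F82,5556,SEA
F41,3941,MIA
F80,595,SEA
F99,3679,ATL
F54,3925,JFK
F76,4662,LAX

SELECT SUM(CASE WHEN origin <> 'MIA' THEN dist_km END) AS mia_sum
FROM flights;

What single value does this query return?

27683

flight=F44: ✓ → 2978
flight=F52: ✓ → 1003
flight=F67: ✓ → 2981
flight=F25: ✗
flight=F23: ✓ → 2304
flight=F82: ✓ → 5556
flight=F41: ✗
flight=F80: ✓ → 595
flight=F99: ✓ → 3679
flight=F54: ✓ → 3925
flight=F76: ✓ → 4662
mia_sum = 2978 + 1003 + 2981 + 2304 + 5556 + 595 + 3679 + 3925 + 4662 = 27683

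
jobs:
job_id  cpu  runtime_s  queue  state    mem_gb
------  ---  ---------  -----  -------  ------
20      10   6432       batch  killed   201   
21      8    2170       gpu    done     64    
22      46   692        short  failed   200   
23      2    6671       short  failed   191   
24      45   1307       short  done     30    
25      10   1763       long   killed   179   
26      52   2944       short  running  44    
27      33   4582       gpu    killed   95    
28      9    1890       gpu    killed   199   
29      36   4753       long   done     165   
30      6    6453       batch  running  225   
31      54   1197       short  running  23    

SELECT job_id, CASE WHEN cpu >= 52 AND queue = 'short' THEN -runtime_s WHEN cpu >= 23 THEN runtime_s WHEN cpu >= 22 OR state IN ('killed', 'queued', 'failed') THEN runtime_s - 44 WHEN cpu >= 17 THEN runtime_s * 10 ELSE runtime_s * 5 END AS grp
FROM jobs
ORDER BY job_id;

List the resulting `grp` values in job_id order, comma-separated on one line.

6388, 10850, 692, 6627, 1307, 1719, -2944, 4582, 1846, 4753, 32265, -1197

job_id=20: cpu >= 22 OR state IN ('killed', 'queued', 'failed') → 6388
job_id=21: ELSE → 10850
job_id=22: cpu >= 23 → 692
job_id=23: cpu >= 22 OR state IN ('killed', 'queued', 'failed') → 6627
job_id=24: cpu >= 23 → 1307
job_id=25: cpu >= 22 OR state IN ('killed', 'queued', 'failed') → 1719
job_id=26: cpu >= 52 AND queue = 'short' → -2944
job_id=27: cpu >= 23 → 4582
job_id=28: cpu >= 22 OR state IN ('killed', 'queued', 'failed') → 1846
job_id=29: cpu >= 23 → 4753
job_id=30: ELSE → 32265
job_id=31: cpu >= 52 AND queue = 'short' → -1197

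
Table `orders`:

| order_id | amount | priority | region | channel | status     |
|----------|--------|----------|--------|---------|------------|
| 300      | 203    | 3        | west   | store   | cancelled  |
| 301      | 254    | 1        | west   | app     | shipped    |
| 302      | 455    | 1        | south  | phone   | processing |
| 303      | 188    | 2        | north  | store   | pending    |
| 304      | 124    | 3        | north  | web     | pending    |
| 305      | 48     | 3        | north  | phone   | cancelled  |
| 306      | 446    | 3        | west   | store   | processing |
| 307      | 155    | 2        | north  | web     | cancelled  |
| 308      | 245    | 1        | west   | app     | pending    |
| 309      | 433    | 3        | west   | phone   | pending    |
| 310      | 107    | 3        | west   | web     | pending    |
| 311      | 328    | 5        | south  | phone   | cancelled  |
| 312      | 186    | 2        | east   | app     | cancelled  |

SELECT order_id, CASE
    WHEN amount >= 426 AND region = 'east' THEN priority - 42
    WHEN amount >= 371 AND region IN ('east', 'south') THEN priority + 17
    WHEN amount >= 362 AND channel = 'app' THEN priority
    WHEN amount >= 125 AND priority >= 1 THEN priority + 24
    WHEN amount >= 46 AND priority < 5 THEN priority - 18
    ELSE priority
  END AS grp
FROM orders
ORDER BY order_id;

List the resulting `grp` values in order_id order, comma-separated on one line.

order_id=300: amount >= 125 AND priority >= 1 → 27
order_id=301: amount >= 125 AND priority >= 1 → 25
order_id=302: amount >= 371 AND region IN ('east', 'south') → 18
order_id=303: amount >= 125 AND priority >= 1 → 26
order_id=304: amount >= 46 AND priority < 5 → -15
order_id=305: amount >= 46 AND priority < 5 → -15
order_id=306: amount >= 125 AND priority >= 1 → 27
order_id=307: amount >= 125 AND priority >= 1 → 26
order_id=308: amount >= 125 AND priority >= 1 → 25
order_id=309: amount >= 125 AND priority >= 1 → 27
order_id=310: amount >= 46 AND priority < 5 → -15
order_id=311: amount >= 125 AND priority >= 1 → 29
order_id=312: amount >= 125 AND priority >= 1 → 26

27, 25, 18, 26, -15, -15, 27, 26, 25, 27, -15, 29, 26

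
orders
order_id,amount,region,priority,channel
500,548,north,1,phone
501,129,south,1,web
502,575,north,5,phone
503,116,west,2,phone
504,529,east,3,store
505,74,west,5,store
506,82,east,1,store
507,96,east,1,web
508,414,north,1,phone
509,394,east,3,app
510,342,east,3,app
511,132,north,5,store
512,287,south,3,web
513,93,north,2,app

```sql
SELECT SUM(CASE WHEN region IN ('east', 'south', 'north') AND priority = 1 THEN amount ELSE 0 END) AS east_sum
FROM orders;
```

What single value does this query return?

1269

order_id=500: ✓ → 548
order_id=501: ✓ → 129
order_id=502: ✗
order_id=503: ✗
order_id=504: ✗
order_id=505: ✗
order_id=506: ✓ → 82
order_id=507: ✓ → 96
order_id=508: ✓ → 414
order_id=509: ✗
order_id=510: ✗
order_id=511: ✗
order_id=512: ✗
order_id=513: ✗
east_sum = 548 + 129 + 82 + 96 + 414 = 1269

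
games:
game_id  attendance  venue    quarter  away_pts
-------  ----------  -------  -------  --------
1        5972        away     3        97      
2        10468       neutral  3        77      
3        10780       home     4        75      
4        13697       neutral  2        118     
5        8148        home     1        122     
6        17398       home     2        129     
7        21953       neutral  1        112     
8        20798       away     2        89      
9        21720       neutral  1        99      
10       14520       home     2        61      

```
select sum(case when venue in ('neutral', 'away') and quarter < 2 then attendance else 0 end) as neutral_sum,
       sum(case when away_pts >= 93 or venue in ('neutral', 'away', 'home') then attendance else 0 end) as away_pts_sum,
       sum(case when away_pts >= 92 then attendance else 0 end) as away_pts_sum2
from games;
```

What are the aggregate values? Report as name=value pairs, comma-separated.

[neutral_sum: venue in ('neutral', 'away') and quarter < 2]
game_id=1: ✗
game_id=2: ✗
game_id=3: ✗
game_id=4: ✗
game_id=5: ✗
game_id=6: ✗
game_id=7: ✓ → 21953
game_id=8: ✗
game_id=9: ✓ → 21720
game_id=10: ✗
neutral_sum = 21953 + 21720 = 43673
—
[away_pts_sum: away_pts >= 93 or venue in ('neutral', 'away', 'home')]
game_id=1: ✓ → 5972
game_id=2: ✓ → 10468
game_id=3: ✓ → 10780
game_id=4: ✓ → 13697
game_id=5: ✓ → 8148
game_id=6: ✓ → 17398
game_id=7: ✓ → 21953
game_id=8: ✓ → 20798
game_id=9: ✓ → 21720
game_id=10: ✓ → 14520
away_pts_sum = 5972 + 10468 + 10780 + 13697 + 8148 + 17398 + 21953 + 20798 + 21720 + 14520 = 145454
—
[away_pts_sum2: away_pts >= 92]
game_id=1: ✓ → 5972
game_id=2: ✗
game_id=3: ✗
game_id=4: ✓ → 13697
game_id=5: ✓ → 8148
game_id=6: ✓ → 17398
game_id=7: ✓ → 21953
game_id=8: ✗
game_id=9: ✓ → 21720
game_id=10: ✗
away_pts_sum2 = 5972 + 13697 + 8148 + 17398 + 21953 + 21720 = 88888

neutral_sum=43673, away_pts_sum=145454, away_pts_sum2=88888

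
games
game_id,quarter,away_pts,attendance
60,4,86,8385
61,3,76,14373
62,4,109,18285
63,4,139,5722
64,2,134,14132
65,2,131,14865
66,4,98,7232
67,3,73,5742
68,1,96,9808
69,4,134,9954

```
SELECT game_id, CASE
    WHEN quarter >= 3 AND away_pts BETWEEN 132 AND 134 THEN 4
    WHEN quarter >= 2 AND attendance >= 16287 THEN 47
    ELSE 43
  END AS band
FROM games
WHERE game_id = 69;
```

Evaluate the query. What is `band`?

4

game_id = 69: quarter=4, away_pts=134, attendance=9954.
quarter >= 3 AND away_pts BETWEEN 132 AND 134 → true → 4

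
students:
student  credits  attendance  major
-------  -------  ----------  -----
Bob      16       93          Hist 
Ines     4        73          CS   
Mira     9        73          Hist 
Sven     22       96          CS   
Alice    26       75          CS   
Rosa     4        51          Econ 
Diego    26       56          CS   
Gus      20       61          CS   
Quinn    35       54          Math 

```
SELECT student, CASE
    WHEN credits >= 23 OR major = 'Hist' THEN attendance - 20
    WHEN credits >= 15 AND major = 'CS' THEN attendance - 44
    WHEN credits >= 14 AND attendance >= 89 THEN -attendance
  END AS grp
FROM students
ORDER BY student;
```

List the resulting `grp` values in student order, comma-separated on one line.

student=Alice: credits >= 23 OR major = 'Hist' → 55
student=Bob: credits >= 23 OR major = 'Hist' → 73
student=Diego: credits >= 23 OR major = 'Hist' → 36
student=Gus: credits >= 15 AND major = 'CS' → 17
student=Ines: (no match → NULL) → NULL
student=Mira: credits >= 23 OR major = 'Hist' → 53
student=Quinn: credits >= 23 OR major = 'Hist' → 34
student=Rosa: (no match → NULL) → NULL
student=Sven: credits >= 15 AND major = 'CS' → 52

55, 73, 36, 17, NULL, 53, 34, NULL, 52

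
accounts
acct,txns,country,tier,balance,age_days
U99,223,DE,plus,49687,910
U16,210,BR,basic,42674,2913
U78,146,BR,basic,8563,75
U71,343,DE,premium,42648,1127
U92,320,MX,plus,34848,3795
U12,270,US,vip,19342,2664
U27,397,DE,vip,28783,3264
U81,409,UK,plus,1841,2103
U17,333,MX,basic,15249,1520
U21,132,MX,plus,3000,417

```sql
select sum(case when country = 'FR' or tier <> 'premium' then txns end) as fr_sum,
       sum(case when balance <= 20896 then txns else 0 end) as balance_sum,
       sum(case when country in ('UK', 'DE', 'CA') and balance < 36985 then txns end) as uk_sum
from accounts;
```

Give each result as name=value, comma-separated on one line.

[fr_sum: country = 'FR' or tier <> 'premium']
acct=U99: ✓ → 223
acct=U16: ✓ → 210
acct=U78: ✓ → 146
acct=U71: ✗
acct=U92: ✓ → 320
acct=U12: ✓ → 270
acct=U27: ✓ → 397
acct=U81: ✓ → 409
acct=U17: ✓ → 333
acct=U21: ✓ → 132
fr_sum = 223 + 210 + 146 + 320 + 270 + 397 + 409 + 333 + 132 = 2440
—
[balance_sum: balance <= 20896]
acct=U99: ✗
acct=U16: ✗
acct=U78: ✓ → 146
acct=U71: ✗
acct=U92: ✗
acct=U12: ✓ → 270
acct=U27: ✗
acct=U81: ✓ → 409
acct=U17: ✓ → 333
acct=U21: ✓ → 132
balance_sum = 146 + 270 + 409 + 333 + 132 = 1290
—
[uk_sum: country in ('UK', 'DE', 'CA') and balance < 36985]
acct=U99: ✗
acct=U16: ✗
acct=U78: ✗
acct=U71: ✗
acct=U92: ✗
acct=U12: ✗
acct=U27: ✓ → 397
acct=U81: ✓ → 409
acct=U17: ✗
acct=U21: ✗
uk_sum = 397 + 409 = 806

fr_sum=2440, balance_sum=1290, uk_sum=806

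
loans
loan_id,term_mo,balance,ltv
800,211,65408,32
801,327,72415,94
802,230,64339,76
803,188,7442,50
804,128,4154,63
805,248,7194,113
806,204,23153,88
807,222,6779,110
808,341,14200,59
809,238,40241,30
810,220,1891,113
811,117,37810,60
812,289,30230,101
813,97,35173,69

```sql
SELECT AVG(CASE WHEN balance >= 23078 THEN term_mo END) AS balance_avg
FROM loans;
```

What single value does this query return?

loan_id=800: ✓ → 211
loan_id=801: ✓ → 327
loan_id=802: ✓ → 230
loan_id=803: ✗
loan_id=804: ✗
loan_id=805: ✗
loan_id=806: ✓ → 204
loan_id=807: ✗
loan_id=808: ✗
loan_id=809: ✓ → 238
loan_id=810: ✗
loan_id=811: ✓ → 117
loan_id=812: ✓ → 289
loan_id=813: ✓ → 97
balance_avg = (211 + 327 + 230 + 204 + 238 + 117 + 289 + 97) / 8 = 214.125

214.125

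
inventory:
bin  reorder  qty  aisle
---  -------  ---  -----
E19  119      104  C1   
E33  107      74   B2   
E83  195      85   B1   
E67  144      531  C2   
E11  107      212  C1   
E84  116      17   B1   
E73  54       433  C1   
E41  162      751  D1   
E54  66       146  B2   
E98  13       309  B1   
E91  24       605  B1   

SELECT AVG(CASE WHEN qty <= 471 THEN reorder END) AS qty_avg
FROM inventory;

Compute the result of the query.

97.125

bin=E19: ✓ → 119
bin=E33: ✓ → 107
bin=E83: ✓ → 195
bin=E67: ✗
bin=E11: ✓ → 107
bin=E84: ✓ → 116
bin=E73: ✓ → 54
bin=E41: ✗
bin=E54: ✓ → 66
bin=E98: ✓ → 13
bin=E91: ✗
qty_avg = (119 + 107 + 195 + 107 + 116 + 54 + 66 + 13) / 8 = 97.125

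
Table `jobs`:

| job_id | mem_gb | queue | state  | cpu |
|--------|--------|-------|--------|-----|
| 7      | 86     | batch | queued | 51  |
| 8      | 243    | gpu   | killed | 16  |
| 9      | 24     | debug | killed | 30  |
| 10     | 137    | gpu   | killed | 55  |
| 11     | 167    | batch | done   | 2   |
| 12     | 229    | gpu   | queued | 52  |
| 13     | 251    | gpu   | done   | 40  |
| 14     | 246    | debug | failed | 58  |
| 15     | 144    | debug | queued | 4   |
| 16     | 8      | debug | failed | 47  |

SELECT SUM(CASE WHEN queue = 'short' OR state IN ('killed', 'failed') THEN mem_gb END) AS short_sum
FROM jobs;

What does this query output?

job_id=7: ✗
job_id=8: ✓ → 243
job_id=9: ✓ → 24
job_id=10: ✓ → 137
job_id=11: ✗
job_id=12: ✗
job_id=13: ✗
job_id=14: ✓ → 246
job_id=15: ✗
job_id=16: ✓ → 8
short_sum = 243 + 24 + 137 + 246 + 8 = 658

658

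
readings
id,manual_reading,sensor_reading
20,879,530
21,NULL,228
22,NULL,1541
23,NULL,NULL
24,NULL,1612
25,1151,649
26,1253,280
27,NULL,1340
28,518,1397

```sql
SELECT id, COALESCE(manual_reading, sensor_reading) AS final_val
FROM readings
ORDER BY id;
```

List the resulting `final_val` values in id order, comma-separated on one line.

879, 228, 1541, NULL, 1612, 1151, 1253, 1340, 518

id=20: manual_reading=879 → 879
id=21: manual_reading=NULL, sensor_reading=228 → 228
id=22: manual_reading=NULL, sensor_reading=1541 → 1541
id=23: manual_reading=NULL, sensor_reading=NULL (all NULL) → NULL
id=24: manual_reading=NULL, sensor_reading=1612 → 1612
id=25: manual_reading=1151 → 1151
id=26: manual_reading=1253 → 1253
id=27: manual_reading=NULL, sensor_reading=1340 → 1340
id=28: manual_reading=518 → 518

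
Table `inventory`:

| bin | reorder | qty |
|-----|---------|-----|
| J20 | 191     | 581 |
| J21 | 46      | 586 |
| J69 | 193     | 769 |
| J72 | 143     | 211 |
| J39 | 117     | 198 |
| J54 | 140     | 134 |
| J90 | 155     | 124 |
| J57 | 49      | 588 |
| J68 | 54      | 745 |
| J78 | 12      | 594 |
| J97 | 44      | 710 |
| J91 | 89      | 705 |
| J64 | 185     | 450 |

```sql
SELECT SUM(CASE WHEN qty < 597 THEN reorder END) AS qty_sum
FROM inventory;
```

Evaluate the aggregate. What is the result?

bin=J20: ✓ → 191
bin=J21: ✓ → 46
bin=J69: ✗
bin=J72: ✓ → 143
bin=J39: ✓ → 117
bin=J54: ✓ → 140
bin=J90: ✓ → 155
bin=J57: ✓ → 49
bin=J68: ✗
bin=J78: ✓ → 12
bin=J97: ✗
bin=J91: ✗
bin=J64: ✓ → 185
qty_sum = 191 + 46 + 143 + 117 + 140 + 155 + 49 + 12 + 185 = 1038

1038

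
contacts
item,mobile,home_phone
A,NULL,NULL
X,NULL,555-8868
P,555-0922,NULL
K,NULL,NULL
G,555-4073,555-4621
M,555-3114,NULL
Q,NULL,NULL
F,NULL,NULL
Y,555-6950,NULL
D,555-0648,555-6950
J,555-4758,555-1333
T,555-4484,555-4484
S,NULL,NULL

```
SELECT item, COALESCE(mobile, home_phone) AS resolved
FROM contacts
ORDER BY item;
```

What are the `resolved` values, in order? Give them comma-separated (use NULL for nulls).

NULL, 555-0648, NULL, 555-4073, 555-4758, NULL, 555-3114, 555-0922, NULL, NULL, 555-4484, 555-8868, 555-6950

item=A: mobile=NULL, home_phone=NULL (all NULL) → NULL
item=D: mobile=555-0648 → 555-0648
item=F: mobile=NULL, home_phone=NULL (all NULL) → NULL
item=G: mobile=555-4073 → 555-4073
item=J: mobile=555-4758 → 555-4758
item=K: mobile=NULL, home_phone=NULL (all NULL) → NULL
item=M: mobile=555-3114 → 555-3114
item=P: mobile=555-0922 → 555-0922
item=Q: mobile=NULL, home_phone=NULL (all NULL) → NULL
item=S: mobile=NULL, home_phone=NULL (all NULL) → NULL
item=T: mobile=555-4484 → 555-4484
item=X: mobile=NULL, home_phone=555-8868 → 555-8868
item=Y: mobile=555-6950 → 555-6950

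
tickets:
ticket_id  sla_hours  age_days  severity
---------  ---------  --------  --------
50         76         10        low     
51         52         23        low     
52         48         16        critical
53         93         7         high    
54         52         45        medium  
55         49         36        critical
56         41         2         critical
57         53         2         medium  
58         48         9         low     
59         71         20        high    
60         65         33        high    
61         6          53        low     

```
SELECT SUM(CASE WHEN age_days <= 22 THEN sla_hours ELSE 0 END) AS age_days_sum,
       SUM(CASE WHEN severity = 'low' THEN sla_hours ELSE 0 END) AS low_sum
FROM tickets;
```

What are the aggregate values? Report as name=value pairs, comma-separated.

age_days_sum=430, low_sum=182

[age_days_sum: age_days <= 22]
ticket_id=50: ✓ → 76
ticket_id=51: ✗
ticket_id=52: ✓ → 48
ticket_id=53: ✓ → 93
ticket_id=54: ✗
ticket_id=55: ✗
ticket_id=56: ✓ → 41
ticket_id=57: ✓ → 53
ticket_id=58: ✓ → 48
ticket_id=59: ✓ → 71
ticket_id=60: ✗
ticket_id=61: ✗
age_days_sum = 76 + 48 + 93 + 41 + 53 + 48 + 71 = 430
—
[low_sum: severity = 'low']
ticket_id=50: ✓ → 76
ticket_id=51: ✓ → 52
ticket_id=52: ✗
ticket_id=53: ✗
ticket_id=54: ✗
ticket_id=55: ✗
ticket_id=56: ✗
ticket_id=57: ✗
ticket_id=58: ✓ → 48
ticket_id=59: ✗
ticket_id=60: ✗
ticket_id=61: ✓ → 6
low_sum = 76 + 52 + 48 + 6 = 182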